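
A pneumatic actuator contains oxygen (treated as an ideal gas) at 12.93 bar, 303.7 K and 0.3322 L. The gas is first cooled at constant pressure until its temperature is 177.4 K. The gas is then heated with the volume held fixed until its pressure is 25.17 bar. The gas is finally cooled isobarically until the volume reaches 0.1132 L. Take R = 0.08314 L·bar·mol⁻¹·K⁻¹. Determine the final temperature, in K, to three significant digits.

Isobaric, so V/T is constant: P₂ = P₁; V₂ = V₁·(T₂/T₁) = 0.1940 L.
Isochoric, so P/T is constant: V₃ = V₂; T₃ = T₂·(P₃/P₂) = 345.3 K.
P constant ⇒ V ∝ T: P₄ = P₃; T₄ = T₃·(V₄/V₃) = 201.5 K.

T₄ ≈ 201 K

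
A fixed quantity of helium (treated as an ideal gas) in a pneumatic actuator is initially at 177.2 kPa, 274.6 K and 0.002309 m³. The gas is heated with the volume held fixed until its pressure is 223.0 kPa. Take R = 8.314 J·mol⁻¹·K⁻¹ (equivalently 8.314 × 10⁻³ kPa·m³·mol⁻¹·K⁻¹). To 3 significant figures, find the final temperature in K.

T₂ ≈ 346 K

V constant ⇒ P ∝ T: V₂ = V₁; T₂ = T₁·(P₂/P₁) = 345.6 K.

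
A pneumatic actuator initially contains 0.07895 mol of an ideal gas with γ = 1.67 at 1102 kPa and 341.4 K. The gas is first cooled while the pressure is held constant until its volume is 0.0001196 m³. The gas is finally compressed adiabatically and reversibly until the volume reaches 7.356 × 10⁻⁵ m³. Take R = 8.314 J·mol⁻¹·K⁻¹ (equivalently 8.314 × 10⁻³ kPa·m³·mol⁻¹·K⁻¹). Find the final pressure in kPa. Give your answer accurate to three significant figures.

From PV = nRT: V₁ = nRT₁/P₁ = 0.0002033 m³.
P constant ⇒ V ∝ T: P₂ = P₁; T₂ = T₁·(V₂/V₁) = 200.8 K.
Reversible adiabatic, γ = 1.67: T₃ = T₂·(V₂/V₃)^(γ−1) = 278.1 K; P₃ = P₂·(V₂/V₃)^γ = 2481 kPa.

P₃ ≈ 2.48e+03 kPa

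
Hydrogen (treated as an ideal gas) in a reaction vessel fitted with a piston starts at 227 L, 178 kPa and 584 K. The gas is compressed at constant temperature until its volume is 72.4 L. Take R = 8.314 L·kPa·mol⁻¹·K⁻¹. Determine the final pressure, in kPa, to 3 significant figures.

Isothermal, so P V is constant: T₂ = T₁; P₂ = P₁·(V₁/V₂) = 558.1 kPa.

P₂ ≈ 558 kPa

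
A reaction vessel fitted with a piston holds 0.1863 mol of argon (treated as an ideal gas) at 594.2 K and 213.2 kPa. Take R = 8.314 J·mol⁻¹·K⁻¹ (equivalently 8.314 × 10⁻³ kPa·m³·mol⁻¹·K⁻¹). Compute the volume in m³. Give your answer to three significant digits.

V ≈ 0.00432 m³

PV = nRT ⇒ V = nRT/P = (0.1863 × 8.314 × 10⁻³ × 594.2) / 213.2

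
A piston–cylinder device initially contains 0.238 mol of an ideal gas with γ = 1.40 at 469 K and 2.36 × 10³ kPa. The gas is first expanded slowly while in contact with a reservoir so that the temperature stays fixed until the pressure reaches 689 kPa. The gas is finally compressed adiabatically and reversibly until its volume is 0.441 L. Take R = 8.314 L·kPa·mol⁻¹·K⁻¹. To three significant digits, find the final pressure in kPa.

P₃ ≈ 3.29e+03 kPa

From PV = nRT: V₁ = nRT₁/P₁ = 0.3932 L.
T constant ⇒ Boyle's law P V = const: T₂ = T₁; V₂ = V₁·(P₁/P₂) = 1.347 L.
Reversible adiabatic, γ = 1.40: T₃ = T₂·(V₂/V₃)^(γ−1) = 733.1 K; P₃ = P₂·(V₂/V₃)^γ = 3289 kPa.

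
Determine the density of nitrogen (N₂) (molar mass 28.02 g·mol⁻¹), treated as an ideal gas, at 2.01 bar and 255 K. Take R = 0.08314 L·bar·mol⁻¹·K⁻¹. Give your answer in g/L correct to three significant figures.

ρ ≈ 2.66 g/L

ρ = PM/(RT) = (2.01 × 28.02) / (0.08314 × 255.0)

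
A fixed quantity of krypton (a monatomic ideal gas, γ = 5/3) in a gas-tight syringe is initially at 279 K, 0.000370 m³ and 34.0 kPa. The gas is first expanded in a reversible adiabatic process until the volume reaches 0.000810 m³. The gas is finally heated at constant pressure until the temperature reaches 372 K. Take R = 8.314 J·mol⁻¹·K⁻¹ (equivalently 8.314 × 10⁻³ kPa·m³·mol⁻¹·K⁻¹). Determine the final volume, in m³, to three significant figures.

Adiabatic (γ = 5/3), T V^(γ−1) and P V^γ constant: T₂ = T₁·(V₁/V₂)^(γ−1) = 165.5 K; P₂ = P₁·(V₁/V₂)^γ = 9.212 kPa.
Isobaric, so V/T is constant: P₃ = P₂; V₃ = V₂·(T₃/T₂) = 0.001821 m³.

V₃ ≈ 0.00182 m³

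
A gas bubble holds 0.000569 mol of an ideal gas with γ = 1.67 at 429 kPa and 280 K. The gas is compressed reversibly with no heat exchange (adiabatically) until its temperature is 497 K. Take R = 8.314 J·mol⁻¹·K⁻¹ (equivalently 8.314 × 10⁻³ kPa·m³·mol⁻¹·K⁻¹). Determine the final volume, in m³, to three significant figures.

From PV = nRT: V₁ = nRT₁/P₁ = 3.088e-06 m³.
Adiabatic (γ = 1.67), T V^(γ−1) and P V^γ constant: P₂ = P₁·(T₂/T₁)^(γ/(γ−1)) = 1793 kPa; V₂ = V₁·(T₁/T₂)^(1/(γ−1)) = 1.311e-06 m³.

V₂ ≈ 1.31e-06 m³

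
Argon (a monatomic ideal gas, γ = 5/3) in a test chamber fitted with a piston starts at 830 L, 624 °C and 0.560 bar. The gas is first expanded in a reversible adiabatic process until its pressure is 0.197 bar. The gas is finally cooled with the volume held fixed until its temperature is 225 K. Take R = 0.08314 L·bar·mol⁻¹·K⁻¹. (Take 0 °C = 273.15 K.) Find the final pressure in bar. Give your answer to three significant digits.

Convert: T₁ = 897.1 K.
Adiabatic (γ = 5/3), T V^(γ−1) and P V^γ constant: T₂ = T₁·(P₂/P₁)^((γ−1)/γ) = 590.7 K; V₂ = V₁·(P₁/P₂)^(1/γ) = 1553 L.
V constant ⇒ P ∝ T: V₃ = V₂; P₃ = P₂·(T₃/T₂) = 0.07504 bar.

P₃ ≈ 0.0750 bar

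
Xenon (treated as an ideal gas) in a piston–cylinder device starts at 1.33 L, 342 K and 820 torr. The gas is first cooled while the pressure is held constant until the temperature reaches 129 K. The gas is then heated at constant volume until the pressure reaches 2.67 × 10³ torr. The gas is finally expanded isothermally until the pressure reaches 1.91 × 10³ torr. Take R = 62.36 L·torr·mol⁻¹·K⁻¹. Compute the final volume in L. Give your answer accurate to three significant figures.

V₄ ≈ 0.701 L

Isobaric, so V/T is constant: P₂ = P₁; V₂ = V₁·(T₂/T₁) = 0.5017 L.
Isochoric, so P/T is constant: V₃ = V₂; T₃ = T₂·(P₃/P₂) = 420.0 K.
T constant ⇒ Boyle's law P V = const: T₄ = T₃; V₄ = V₃·(P₃/P₄) = 0.7013 L.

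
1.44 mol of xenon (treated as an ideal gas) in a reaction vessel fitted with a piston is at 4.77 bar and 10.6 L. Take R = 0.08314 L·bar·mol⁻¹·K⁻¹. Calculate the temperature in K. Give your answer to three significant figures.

T ≈ 422 K

PV = nRT ⇒ T = PV/(nR) = (4.77 × 10.6) / (1.44 × 0.08314)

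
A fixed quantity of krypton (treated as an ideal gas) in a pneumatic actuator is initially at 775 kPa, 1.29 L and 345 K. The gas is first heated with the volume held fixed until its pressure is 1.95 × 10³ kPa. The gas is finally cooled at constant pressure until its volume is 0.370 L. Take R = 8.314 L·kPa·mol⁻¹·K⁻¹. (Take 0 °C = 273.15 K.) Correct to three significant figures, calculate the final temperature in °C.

T₃ ≈ -24.2 °C

Isochoric, so P/T is constant: V₂ = V₁; T₂ = T₁·(P₂/P₁) = 868.1 K.
Isobaric, so V/T is constant: P₃ = P₂; T₃ = T₂·(V₃/V₂) = 249.0 K.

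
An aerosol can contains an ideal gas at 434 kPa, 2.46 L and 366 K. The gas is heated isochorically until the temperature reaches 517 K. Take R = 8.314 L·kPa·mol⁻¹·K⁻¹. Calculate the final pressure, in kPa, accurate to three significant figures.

V constant ⇒ P ∝ T: V₂ = V₁; P₂ = P₁·(T₂/T₁) = 613.1 kPa.

P₂ ≈ 613 kPa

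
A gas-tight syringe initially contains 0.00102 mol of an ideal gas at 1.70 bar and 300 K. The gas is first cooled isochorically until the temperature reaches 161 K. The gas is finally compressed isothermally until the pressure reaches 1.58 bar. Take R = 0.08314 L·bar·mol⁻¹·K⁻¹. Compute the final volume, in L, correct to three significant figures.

V₃ ≈ 0.00864 L

From PV = nRT: V₁ = nRT₁/P₁ = 0.01497 L.
Isochoric, so P/T is constant: V₂ = V₁; P₂ = P₁·(T₂/T₁) = 0.9123 bar.
Isothermal, so P V is constant: T₃ = T₂; V₃ = V₂·(P₂/P₃) = 0.008641 L.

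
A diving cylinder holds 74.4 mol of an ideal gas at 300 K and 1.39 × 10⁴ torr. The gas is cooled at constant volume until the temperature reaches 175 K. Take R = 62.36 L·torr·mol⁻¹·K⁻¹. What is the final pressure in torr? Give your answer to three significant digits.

From PV = nRT: V₁ = nRT₁/P₁ = 100.1 L.
Isochoric, so P/T is constant: V₂ = V₁; P₂ = P₁·(T₂/T₁) = 8108 torr.

P₂ ≈ 8.11e+03 torr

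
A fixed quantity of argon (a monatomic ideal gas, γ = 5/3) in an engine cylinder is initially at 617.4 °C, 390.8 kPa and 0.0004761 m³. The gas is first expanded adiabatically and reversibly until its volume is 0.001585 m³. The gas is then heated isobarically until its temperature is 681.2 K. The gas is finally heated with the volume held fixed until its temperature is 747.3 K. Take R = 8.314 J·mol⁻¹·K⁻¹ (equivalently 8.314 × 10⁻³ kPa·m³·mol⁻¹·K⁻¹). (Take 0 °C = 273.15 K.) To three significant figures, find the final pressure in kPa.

Convert: T₁ = 890.5 K.
Reversible adiabatic, γ = 5/3: T₂ = T₁·(V₁/V₂)^(γ−1) = 399.4 K; P₂ = P₁·(V₁/V₂)^γ = 52.65 kPa.
Isobaric, so V/T is constant: P₃ = P₂; V₃ = V₂·(T₃/T₂) = 0.002703 m³.
Isochoric, so P/T is constant: V₄ = V₃; P₄ = P₃·(T₄/T₃) = 57.76 kPa.

P₄ ≈ 57.8 kPa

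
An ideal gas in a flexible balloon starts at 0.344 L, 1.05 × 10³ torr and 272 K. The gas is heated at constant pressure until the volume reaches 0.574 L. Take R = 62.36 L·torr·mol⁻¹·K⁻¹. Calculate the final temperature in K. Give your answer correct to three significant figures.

T₂ ≈ 454 K

Isobaric, so V/T is constant: P₂ = P₁; T₂ = T₁·(V₂/V₁) = 453.9 K.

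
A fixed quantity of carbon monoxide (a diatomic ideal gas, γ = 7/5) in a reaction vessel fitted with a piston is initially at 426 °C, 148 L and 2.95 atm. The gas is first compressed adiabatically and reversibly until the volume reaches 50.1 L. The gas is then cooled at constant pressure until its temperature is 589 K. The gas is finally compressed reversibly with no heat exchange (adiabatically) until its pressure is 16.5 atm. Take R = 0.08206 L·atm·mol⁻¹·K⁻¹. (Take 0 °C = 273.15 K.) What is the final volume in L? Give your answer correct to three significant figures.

V₄ ≈ 23.6 L

Convert: T₁ = 699.1 K.
Reversible adiabatic, γ = 7/5: T₂ = T₁·(V₁/V₂)^(γ−1) = 1078 K; P₂ = P₁·(V₁/V₂)^γ = 13.44 atm.
Isobaric, so V/T is constant: P₃ = P₂; V₃ = V₂·(T₃/T₂) = 27.37 L.
Reversible adiabatic, γ = 7/5: T₄ = T₃·(P₄/P₃)^((γ−1)/γ) = 624.5 K; V₄ = V₃·(P₃/P₄)^(1/γ) = 23.64 L.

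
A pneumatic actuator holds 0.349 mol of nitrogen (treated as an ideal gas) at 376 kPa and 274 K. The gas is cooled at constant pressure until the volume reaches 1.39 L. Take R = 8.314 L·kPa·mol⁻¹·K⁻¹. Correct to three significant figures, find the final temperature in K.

T₂ ≈ 180 K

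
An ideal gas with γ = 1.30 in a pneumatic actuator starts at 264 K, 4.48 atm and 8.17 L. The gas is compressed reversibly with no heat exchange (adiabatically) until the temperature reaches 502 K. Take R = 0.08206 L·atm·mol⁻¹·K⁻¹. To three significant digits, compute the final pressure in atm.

Adiabatic (γ = 1.30), T V^(γ−1) and P V^γ constant: P₂ = P₁·(T₂/T₁)^(γ/(γ−1)) = 72.56 atm; V₂ = V₁·(T₁/T₂)^(1/(γ−1)) = 0.9592 L.

P₂ ≈ 72.6 atm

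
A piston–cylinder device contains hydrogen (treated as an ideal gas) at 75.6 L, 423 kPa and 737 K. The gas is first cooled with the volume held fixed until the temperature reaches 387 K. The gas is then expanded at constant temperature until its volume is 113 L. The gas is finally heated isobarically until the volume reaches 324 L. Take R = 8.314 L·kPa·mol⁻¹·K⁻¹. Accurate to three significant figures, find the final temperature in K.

Isochoric, so P/T is constant: V₂ = V₁; P₂ = P₁·(T₂/T₁) = 222.1 kPa.
Isothermal, so P V is constant: T₃ = T₂; P₃ = P₂·(V₂/V₃) = 148.6 kPa.
P constant ⇒ V ∝ T: P₄ = P₃; T₄ = T₃·(V₄/V₃) = 1110 K.

T₄ ≈ 1.11e+03 K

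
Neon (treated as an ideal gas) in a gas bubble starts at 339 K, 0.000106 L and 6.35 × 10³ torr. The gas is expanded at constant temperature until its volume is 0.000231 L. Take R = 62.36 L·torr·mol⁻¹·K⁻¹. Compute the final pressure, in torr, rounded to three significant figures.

P₂ ≈ 2.91e+03 torr

Isothermal, so P V is constant: T₂ = T₁; P₂ = P₁·(V₁/V₂) = 2914 torr.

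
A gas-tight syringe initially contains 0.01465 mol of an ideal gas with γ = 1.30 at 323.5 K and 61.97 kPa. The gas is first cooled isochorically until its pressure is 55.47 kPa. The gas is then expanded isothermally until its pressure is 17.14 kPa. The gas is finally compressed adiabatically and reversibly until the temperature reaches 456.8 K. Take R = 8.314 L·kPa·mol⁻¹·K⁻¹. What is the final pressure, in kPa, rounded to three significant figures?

P₄ ≈ 124 kPa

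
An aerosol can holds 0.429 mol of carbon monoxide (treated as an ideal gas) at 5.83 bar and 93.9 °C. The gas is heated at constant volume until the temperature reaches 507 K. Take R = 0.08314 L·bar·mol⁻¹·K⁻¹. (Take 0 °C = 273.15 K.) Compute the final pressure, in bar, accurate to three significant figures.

P₂ ≈ 8.05 bar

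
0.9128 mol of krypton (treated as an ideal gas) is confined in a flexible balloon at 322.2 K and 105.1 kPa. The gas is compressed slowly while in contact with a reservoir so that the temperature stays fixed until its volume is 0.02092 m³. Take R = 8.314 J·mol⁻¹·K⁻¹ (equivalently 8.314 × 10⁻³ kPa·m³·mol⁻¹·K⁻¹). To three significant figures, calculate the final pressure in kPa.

P₂ ≈ 117 kPa

From PV = nRT: V₁ = nRT₁/P₁ = 0.02327 m³.
Isothermal, so P V is constant: T₂ = T₁; P₂ = P₁·(V₁/V₂) = 116.9 kPa.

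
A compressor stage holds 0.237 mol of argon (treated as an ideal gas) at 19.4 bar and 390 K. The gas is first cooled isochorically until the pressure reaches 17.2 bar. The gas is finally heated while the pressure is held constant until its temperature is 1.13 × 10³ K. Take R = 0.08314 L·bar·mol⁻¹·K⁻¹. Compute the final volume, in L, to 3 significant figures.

From PV = nRT: V₁ = nRT₁/P₁ = 0.3961 L.
Isochoric, so P/T is constant: V₂ = V₁; T₂ = T₁·(P₂/P₁) = 345.8 K.
Isobaric, so V/T is constant: P₃ = P₂; V₃ = V₂·(T₃/T₂) = 1.295 L.

V₃ ≈ 1.29 L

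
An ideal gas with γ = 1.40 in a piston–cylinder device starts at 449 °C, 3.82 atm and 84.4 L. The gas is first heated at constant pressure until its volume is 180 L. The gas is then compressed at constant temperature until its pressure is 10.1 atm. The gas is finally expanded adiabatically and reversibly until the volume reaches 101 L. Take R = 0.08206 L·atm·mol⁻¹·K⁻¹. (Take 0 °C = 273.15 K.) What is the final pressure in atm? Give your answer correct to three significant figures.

P₄ ≈ 5.81 atm

Convert: T₁ = 722.1 K.
Isobaric, so V/T is constant: P₂ = P₁; T₂ = T₁·(V₂/V₁) = 1540 K.
Isothermal, so P V is constant: T₃ = T₂; V₃ = V₂·(P₂/P₃) = 68.08 L.
Adiabatic (γ = 1.40), T V^(γ−1) and P V^γ constant: T₄ = T₃·(V₃/V₄)^(γ−1) = 1315 K; P₄ = P₃·(V₃/V₄)^γ = 5.814 atm.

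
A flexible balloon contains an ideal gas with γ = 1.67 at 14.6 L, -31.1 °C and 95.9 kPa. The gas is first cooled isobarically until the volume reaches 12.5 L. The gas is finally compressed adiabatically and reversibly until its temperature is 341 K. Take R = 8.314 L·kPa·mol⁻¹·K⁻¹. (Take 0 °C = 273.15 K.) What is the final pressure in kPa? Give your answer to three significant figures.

Convert: T₁ = 242.0 K.
Isobaric, so V/T is constant: P₂ = P₁; T₂ = T₁·(V₂/V₁) = 207.2 K.
Reversible adiabatic, γ = 1.67: P₃ = P₂·(T₃/T₂)^(γ/(γ−1)) = 331.8 kPa; V₃ = V₂·(T₂/T₃)^(1/(γ−1)) = 5.944 L.

P₃ ≈ 332 kPa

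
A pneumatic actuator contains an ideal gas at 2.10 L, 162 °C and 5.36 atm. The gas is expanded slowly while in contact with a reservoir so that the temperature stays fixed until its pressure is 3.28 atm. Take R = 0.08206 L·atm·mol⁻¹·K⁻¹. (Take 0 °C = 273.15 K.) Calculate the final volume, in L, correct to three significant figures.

Convert: T₁ = 435.1 K.
T constant ⇒ Boyle's law P V = const: T₂ = T₁; V₂ = V₁·(P₁/P₂) = 3.432 L.

V₂ ≈ 3.43 L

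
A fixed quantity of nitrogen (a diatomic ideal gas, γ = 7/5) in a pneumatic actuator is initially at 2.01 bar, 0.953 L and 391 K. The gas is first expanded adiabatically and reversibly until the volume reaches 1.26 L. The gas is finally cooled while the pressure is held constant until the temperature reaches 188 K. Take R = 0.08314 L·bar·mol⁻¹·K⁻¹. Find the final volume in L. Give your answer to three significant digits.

V₃ ≈ 0.677 L

Adiabatic (γ = 7/5), T V^(γ−1) and P V^γ constant: T₂ = T₁·(V₁/V₂)^(γ−1) = 349.7 K; P₂ = P₁·(V₁/V₂)^γ = 1.360 bar.
Isobaric, so V/T is constant: P₃ = P₂; V₃ = V₂·(T₃/T₂) = 0.6774 L.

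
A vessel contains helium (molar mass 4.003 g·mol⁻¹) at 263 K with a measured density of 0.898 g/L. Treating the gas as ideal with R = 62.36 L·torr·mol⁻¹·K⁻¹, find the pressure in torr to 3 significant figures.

ρ = PM/(RT) ⇒ P = ρRT/M = (0.898 × 62.36 × 263.0) / 4.003

P ≈ 3.68e+03 torr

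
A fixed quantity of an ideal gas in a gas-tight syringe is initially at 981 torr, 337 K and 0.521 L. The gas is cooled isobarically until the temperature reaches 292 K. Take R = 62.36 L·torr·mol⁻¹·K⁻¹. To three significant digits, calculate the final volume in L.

V₂ ≈ 0.451 L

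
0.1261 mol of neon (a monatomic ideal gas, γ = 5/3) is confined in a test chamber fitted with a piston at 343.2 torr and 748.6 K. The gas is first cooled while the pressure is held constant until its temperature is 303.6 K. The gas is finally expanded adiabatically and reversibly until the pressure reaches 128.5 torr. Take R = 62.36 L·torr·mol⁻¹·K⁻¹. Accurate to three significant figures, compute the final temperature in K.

From PV = nRT: V₁ = nRT₁/P₁ = 17.15 L.
Isobaric, so V/T is constant: P₂ = P₁; V₂ = V₁·(T₂/T₁) = 6.956 L.
Reversible adiabatic, γ = 5/3: T₃ = T₂·(P₃/P₂)^((γ−1)/γ) = 204.9 K; V₃ = V₂·(P₂/P₃)^(1/γ) = 12.54 L.

T₃ ≈ 205 K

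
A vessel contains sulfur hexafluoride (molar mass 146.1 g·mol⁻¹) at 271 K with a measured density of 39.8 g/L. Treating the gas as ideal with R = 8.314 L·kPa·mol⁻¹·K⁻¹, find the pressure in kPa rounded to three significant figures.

ρ = PM/(RT) ⇒ P = ρRT/M = (39.8 × 8.314 × 271.0) / 146.1

P ≈ 614 kPa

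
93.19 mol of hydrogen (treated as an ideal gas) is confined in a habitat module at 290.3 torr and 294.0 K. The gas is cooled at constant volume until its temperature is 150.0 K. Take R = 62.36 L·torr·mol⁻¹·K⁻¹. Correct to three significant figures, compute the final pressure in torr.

P₂ ≈ 148 torr

From PV = nRT: V₁ = nRT₁/P₁ = 5885 L.
V constant ⇒ P ∝ T: V₂ = V₁; P₂ = P₁·(T₂/T₁) = 148.1 torr.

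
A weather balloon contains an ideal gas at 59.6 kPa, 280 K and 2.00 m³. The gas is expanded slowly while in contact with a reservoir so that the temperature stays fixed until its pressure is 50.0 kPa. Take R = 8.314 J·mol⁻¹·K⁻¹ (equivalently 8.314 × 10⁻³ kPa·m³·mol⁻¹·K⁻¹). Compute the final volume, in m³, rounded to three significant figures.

V₂ ≈ 2.38 m³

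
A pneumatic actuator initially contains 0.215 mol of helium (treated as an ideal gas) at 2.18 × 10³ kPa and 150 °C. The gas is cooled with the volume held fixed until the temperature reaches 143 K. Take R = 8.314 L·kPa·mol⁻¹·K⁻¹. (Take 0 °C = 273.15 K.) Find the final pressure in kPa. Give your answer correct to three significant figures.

P₂ ≈ 737 kPa

Convert: T₁ = 423.1 K.
From PV = nRT: V₁ = nRT₁/P₁ = 0.3470 L.
V constant ⇒ P ∝ T: V₂ = V₁; P₂ = P₁·(T₂/T₁) = 736.7 kPa.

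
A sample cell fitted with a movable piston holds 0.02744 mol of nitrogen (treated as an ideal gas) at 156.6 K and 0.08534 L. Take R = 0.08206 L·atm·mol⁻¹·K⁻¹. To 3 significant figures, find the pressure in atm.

P ≈ 4.13 atm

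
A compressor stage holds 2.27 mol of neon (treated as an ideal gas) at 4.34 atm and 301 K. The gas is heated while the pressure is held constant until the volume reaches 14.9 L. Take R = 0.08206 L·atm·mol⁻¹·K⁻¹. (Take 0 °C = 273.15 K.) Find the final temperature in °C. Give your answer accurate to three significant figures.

From PV = nRT: V₁ = nRT₁/P₁ = 12.92 L.
Isobaric, so V/T is constant: P₂ = P₁; T₂ = T₁·(V₂/V₁) = 347.2 K.

T₂ ≈ 74.0 °C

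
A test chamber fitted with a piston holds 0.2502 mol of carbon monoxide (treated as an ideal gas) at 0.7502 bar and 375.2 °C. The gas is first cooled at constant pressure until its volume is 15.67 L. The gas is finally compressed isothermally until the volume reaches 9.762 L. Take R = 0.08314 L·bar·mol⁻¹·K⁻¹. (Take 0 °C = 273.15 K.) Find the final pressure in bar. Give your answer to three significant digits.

Convert: T₁ = 648.3 K.
From PV = nRT: V₁ = nRT₁/P₁ = 17.98 L.
Isobaric, so V/T is constant: P₂ = P₁; T₂ = T₁·(V₂/V₁) = 565.1 K.
Isothermal, so P V is constant: T₃ = T₂; P₃ = P₂·(V₂/V₃) = 1.204 bar.

P₃ ≈ 1.20 bar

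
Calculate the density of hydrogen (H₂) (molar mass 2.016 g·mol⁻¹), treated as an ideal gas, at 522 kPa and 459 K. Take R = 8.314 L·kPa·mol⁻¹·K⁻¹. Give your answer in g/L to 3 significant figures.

ρ ≈ 0.276 g/L

ρ = PM/(RT) = (522 × 2.016) / (8.314 × 459.0)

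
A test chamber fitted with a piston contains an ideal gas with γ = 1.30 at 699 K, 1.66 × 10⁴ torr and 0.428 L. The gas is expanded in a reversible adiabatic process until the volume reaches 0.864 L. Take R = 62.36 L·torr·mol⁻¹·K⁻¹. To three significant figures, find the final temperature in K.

T₂ ≈ 566 K

Adiabatic (γ = 1.30), T V^(γ−1) and P V^γ constant: T₂ = T₁·(V₁/V₂)^(γ−1) = 566.2 K; P₂ = P₁·(V₁/V₂)^γ = 6661 torr.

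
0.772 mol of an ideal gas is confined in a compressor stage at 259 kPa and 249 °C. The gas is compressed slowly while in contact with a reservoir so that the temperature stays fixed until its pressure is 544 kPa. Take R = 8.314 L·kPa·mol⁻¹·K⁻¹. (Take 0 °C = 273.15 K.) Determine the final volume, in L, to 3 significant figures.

V₂ ≈ 6.16 L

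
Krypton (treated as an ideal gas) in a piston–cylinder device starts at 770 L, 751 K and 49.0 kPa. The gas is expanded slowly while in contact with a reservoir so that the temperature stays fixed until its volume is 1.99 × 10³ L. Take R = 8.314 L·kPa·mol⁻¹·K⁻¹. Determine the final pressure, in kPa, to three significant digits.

Isothermal, so P V is constant: T₂ = T₁; P₂ = P₁·(V₁/V₂) = 18.96 kPa.

P₂ ≈ 19.0 kPa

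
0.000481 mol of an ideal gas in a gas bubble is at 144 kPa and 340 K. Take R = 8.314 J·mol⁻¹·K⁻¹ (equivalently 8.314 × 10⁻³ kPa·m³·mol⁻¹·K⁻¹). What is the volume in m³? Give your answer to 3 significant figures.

PV = nRT ⇒ V = nRT/P = (0.000481 × 8.314 × 10⁻³ × 340) / 144

V ≈ 9.44e-06 m³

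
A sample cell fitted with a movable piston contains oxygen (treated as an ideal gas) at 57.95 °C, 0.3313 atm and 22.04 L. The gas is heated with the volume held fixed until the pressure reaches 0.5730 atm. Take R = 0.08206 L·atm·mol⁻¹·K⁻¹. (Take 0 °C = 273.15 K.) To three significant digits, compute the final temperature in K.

Convert: T₁ = 331.1 K.
Isochoric, so P/T is constant: V₂ = V₁; T₂ = T₁·(P₂/P₁) = 572.7 K.

T₂ ≈ 573 K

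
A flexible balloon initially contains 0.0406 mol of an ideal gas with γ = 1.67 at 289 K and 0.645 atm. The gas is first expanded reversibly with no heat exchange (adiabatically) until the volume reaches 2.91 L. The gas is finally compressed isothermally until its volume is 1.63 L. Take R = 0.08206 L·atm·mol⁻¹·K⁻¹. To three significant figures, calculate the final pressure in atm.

From PV = nRT: V₁ = nRT₁/P₁ = 1.493 L.
Adiabatic (γ = 1.67), T V^(γ−1) and P V^γ constant: T₂ = T₁·(V₁/V₂)^(γ−1) = 184.8 K; P₂ = P₁·(V₁/V₂)^γ = 0.2116 atm.
T constant ⇒ Boyle's law P V = const: T₃ = T₂; P₃ = P₂·(V₂/V₃) = 0.3777 atm.

P₃ ≈ 0.378 atm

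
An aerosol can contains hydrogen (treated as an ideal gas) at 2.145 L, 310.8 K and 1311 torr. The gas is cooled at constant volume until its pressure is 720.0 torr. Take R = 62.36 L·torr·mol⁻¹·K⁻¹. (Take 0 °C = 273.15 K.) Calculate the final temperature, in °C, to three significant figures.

V constant ⇒ P ∝ T: V₂ = V₁; T₂ = T₁·(P₂/P₁) = 170.7 K.

T₂ ≈ -102 °C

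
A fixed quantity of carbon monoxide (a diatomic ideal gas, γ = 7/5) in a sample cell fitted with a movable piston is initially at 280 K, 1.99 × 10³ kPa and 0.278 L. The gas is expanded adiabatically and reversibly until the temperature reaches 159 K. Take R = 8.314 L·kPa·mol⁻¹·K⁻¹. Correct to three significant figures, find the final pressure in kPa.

P₂ ≈ 275 kPa

Adiabatic (γ = 7/5), T V^(γ−1) and P V^γ constant: P₂ = P₁·(T₂/T₁)^(γ/(γ−1)) = 274.6 kPa; V₂ = V₁·(T₁/T₂)^(1/(γ−1)) = 1.144 L.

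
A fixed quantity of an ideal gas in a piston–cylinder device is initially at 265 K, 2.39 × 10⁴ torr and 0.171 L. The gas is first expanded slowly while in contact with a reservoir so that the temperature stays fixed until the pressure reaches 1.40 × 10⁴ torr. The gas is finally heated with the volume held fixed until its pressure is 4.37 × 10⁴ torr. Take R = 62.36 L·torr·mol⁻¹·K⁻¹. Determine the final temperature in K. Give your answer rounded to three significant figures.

T₃ ≈ 827 K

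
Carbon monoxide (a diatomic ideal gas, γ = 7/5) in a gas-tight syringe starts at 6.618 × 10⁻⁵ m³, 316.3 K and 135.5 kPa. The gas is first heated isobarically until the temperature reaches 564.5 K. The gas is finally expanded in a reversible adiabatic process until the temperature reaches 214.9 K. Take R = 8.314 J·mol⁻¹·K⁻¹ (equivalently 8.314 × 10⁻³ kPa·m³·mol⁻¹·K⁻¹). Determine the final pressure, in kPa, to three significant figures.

Isobaric, so V/T is constant: P₂ = P₁; V₂ = V₁·(T₂/T₁) = 0.0001181 m³.
Reversible adiabatic, γ = 7/5: P₃ = P₂·(T₃/T₂)^(γ/(γ−1)) = 4.613 kPa; V₃ = V₂·(T₂/T₃)^(1/(γ−1)) = 0.001321 m³.

P₃ ≈ 4.61 kPa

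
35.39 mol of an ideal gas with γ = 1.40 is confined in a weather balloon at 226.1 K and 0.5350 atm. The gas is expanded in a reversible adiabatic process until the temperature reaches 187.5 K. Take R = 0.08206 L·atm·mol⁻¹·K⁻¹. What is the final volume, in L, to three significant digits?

From PV = nRT: V₁ = nRT₁/P₁ = 1227 L.
Adiabatic (γ = 1.40), T V^(γ−1) and P V^γ constant: P₂ = P₁·(T₂/T₁)^(γ/(γ−1)) = 0.2778 atm; V₂ = V₁·(T₁/T₂)^(1/(γ−1)) = 1960 L.

V₂ ≈ 1.96e+03 L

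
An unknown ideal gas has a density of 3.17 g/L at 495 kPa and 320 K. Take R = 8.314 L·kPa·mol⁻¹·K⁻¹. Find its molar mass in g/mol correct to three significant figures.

M ≈ 17.0 g/mol

ρ = PM/(RT) ⇒ M = ρRT/P = (3.17 × 8.314 × 320.0) / 495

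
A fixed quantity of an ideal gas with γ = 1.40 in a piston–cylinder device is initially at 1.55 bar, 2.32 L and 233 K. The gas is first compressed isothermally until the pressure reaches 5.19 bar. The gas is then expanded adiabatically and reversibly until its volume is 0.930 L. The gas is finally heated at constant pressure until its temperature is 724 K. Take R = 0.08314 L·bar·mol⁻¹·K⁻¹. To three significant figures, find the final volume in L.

T constant ⇒ Boyle's law P V = const: T₂ = T₁; V₂ = V₁·(P₁/P₂) = 0.6929 L.
Reversible adiabatic, γ = 1.40: T₃ = T₂·(V₂/V₃)^(γ−1) = 207.1 K; P₃ = P₂·(V₂/V₃)^γ = 3.437 bar.
P constant ⇒ V ∝ T: P₄ = P₃; V₄ = V₃·(T₄/T₃) = 3.251 L.

V₄ ≈ 3.25 L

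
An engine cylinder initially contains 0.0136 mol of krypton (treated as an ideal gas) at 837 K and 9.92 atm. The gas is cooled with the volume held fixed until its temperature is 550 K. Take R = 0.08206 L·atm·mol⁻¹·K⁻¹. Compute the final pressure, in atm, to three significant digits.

P₂ ≈ 6.52 atm

From PV = nRT: V₁ = nRT₁/P₁ = 0.09416 L.
V constant ⇒ P ∝ T: V₂ = V₁; P₂ = P₁·(T₂/T₁) = 6.519 atm.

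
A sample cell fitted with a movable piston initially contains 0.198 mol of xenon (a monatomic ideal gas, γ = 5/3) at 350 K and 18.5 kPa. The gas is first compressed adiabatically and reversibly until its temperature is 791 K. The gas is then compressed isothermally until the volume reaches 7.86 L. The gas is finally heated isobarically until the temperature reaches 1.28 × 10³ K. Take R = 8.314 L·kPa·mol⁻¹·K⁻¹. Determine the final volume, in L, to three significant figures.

From PV = nRT: V₁ = nRT₁/P₁ = 31.14 L.
Reversible adiabatic, γ = 5/3: P₂ = P₁·(T₂/T₁)^(γ/(γ−1)) = 142.1 kPa; V₂ = V₁·(T₁/T₂)^(1/(γ−1)) = 9.167 L.
Isothermal, so P V is constant: T₃ = T₂; P₃ = P₂·(V₂/V₃) = 165.7 kPa.
P constant ⇒ V ∝ T: P₄ = P₃; V₄ = V₃·(T₄/T₃) = 12.72 L.

V₄ ≈ 12.7 L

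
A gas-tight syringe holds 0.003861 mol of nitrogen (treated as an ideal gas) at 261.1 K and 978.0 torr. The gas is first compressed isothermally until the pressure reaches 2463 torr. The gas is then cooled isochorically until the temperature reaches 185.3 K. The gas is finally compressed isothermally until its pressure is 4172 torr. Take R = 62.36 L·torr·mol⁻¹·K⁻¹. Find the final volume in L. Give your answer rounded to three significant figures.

V₄ ≈ 0.0107 L

From PV = nRT: V₁ = nRT₁/P₁ = 0.06428 L.
Isothermal, so P V is constant: T₂ = T₁; V₂ = V₁·(P₁/P₂) = 0.02552 L.
V constant ⇒ P ∝ T: V₃ = V₂; P₃ = P₂·(T₃/T₂) = 1748 torr.
T constant ⇒ Boyle's law P V = const: T₄ = T₃; V₄ = V₃·(P₃/P₄) = 0.01069 L.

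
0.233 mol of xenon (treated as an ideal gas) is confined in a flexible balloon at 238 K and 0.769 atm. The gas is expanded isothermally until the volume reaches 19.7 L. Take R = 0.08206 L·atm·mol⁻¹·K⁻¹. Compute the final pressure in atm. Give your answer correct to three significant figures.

From PV = nRT: V₁ = nRT₁/P₁ = 5.917 L.
Isothermal, so P V is constant: T₂ = T₁; P₂ = P₁·(V₁/V₂) = 0.2310 atm.

P₂ ≈ 0.231 atm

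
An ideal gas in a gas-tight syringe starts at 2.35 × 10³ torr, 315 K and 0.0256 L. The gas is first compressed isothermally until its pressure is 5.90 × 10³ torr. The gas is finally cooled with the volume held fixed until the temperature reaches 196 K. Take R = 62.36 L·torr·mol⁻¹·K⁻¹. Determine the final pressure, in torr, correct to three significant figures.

P₃ ≈ 3.67e+03 torr

Isothermal, so P V is constant: T₂ = T₁; V₂ = V₁·(P₁/P₂) = 0.01020 L.
V constant ⇒ P ∝ T: V₃ = V₂; P₃ = P₂·(T₃/T₂) = 3671 torr.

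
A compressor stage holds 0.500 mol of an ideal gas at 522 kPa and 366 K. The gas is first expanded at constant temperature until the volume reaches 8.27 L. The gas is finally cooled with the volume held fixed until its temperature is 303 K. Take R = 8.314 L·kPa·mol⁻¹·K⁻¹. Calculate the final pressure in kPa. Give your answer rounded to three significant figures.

From PV = nRT: V₁ = nRT₁/P₁ = 2.915 L.
Isothermal, so P V is constant: T₂ = T₁; P₂ = P₁·(V₁/V₂) = 184.0 kPa.
V constant ⇒ P ∝ T: V₃ = V₂; P₃ = P₂·(T₃/T₂) = 152.3 kPa.

P₃ ≈ 152 kPa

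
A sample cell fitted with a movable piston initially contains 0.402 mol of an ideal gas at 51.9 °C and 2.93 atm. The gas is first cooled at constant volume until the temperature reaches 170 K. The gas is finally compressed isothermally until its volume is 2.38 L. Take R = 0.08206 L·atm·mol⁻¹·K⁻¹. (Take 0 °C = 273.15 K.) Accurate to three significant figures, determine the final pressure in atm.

P₃ ≈ 2.36 atm

Convert: T₁ = 325.0 K.
From PV = nRT: V₁ = nRT₁/P₁ = 3.660 L.
V constant ⇒ P ∝ T: V₂ = V₁; P₂ = P₁·(T₂/T₁) = 1.532 atm.
Isothermal, so P V is constant: T₃ = T₂; P₃ = P₂·(V₂/V₃) = 2.356 atm.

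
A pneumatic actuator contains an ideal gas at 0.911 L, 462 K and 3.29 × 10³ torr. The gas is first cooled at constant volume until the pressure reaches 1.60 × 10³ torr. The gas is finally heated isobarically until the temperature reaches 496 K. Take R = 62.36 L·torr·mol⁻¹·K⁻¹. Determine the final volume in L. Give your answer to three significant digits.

V₃ ≈ 2.01 L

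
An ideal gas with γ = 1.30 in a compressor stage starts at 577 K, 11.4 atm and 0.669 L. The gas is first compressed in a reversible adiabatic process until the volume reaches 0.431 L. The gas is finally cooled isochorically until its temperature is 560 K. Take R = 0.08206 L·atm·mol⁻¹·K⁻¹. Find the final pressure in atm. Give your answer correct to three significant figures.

P₃ ≈ 17.2 atm

Reversible adiabatic, γ = 1.30: T₂ = T₁·(V₁/V₂)^(γ−1) = 658.4 K; P₂ = P₁·(V₁/V₂)^γ = 20.19 atm.
Isochoric, so P/T is constant: V₃ = V₂; P₃ = P₂·(T₃/T₂) = 17.17 atm.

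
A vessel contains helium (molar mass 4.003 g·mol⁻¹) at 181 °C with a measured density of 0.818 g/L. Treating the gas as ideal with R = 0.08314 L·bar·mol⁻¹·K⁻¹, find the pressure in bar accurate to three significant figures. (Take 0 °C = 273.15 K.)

ρ = PM/(RT) ⇒ P = ρRT/M = (0.818 × 0.08314 × 454.1) / 4.003

P ≈ 7.72 bar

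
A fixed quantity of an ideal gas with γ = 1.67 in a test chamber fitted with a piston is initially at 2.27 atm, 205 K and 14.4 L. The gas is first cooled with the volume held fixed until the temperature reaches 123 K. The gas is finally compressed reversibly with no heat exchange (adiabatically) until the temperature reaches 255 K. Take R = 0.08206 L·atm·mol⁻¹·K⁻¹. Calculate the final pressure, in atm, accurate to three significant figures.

P₃ ≈ 8.38 atm

Isochoric, so P/T is constant: V₂ = V₁; P₂ = P₁·(T₂/T₁) = 1.362 atm.
Adiabatic (γ = 1.67), T V^(γ−1) and P V^γ constant: P₃ = P₂·(T₃/T₂)^(γ/(γ−1)) = 8.383 atm; V₃ = V₂·(T₂/T₃)^(1/(γ−1)) = 4.850 L.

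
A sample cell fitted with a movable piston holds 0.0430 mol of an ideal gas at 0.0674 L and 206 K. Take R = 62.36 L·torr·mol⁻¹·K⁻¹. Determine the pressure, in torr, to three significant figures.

P ≈ 8.20e+03 torr

PV = nRT ⇒ P = nRT/V = (0.0430 × 62.36 × 206) / 0.0674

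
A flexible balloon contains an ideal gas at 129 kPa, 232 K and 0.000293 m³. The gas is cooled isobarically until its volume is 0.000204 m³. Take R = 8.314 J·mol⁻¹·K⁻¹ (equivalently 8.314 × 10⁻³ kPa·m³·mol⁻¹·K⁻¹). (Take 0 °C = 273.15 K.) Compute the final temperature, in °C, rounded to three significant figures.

T₂ ≈ -112 °C

Isobaric, so V/T is constant: P₂ = P₁; T₂ = T₁·(V₂/V₁) = 161.5 K.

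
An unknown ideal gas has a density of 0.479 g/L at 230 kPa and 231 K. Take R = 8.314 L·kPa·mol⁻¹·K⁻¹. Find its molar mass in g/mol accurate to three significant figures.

ρ = PM/(RT) ⇒ M = ρRT/P = (0.479 × 8.314 × 231.0) / 230

M ≈ 4.00 g/mol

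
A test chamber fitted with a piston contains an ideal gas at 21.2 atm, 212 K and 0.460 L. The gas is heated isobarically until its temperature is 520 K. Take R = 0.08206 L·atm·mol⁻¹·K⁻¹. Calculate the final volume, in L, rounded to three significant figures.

Isobaric, so V/T is constant: P₂ = P₁; V₂ = V₁·(T₂/T₁) = 1.128 L.

V₂ ≈ 1.13 L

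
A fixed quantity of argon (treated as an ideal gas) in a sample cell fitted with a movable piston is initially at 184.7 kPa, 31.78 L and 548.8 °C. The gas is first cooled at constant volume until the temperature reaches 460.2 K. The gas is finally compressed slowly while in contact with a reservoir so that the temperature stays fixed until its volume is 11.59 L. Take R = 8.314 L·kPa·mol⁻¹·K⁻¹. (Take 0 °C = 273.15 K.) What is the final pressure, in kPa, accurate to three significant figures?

P₃ ≈ 284 kPa

Convert: T₁ = 821.9 K.
V constant ⇒ P ∝ T: V₂ = V₁; P₂ = P₁·(T₂/T₁) = 103.4 kPa.
Isothermal, so P V is constant: T₃ = T₂; P₃ = P₂·(V₂/V₃) = 283.6 kPa.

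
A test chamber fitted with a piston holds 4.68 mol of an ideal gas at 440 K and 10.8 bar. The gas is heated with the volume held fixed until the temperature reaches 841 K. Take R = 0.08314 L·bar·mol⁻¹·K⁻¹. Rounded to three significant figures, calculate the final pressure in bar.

P₂ ≈ 20.6 bar

From PV = nRT: V₁ = nRT₁/P₁ = 15.85 L.
Isochoric, so P/T is constant: V₂ = V₁; P₂ = P₁·(T₂/T₁) = 20.64 bar.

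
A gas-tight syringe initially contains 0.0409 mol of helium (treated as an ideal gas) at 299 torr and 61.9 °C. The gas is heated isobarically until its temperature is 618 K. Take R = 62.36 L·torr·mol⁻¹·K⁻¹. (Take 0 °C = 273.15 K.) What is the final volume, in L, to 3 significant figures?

V₂ ≈ 5.27 L

Convert: T₁ = 335.0 K.
From PV = nRT: V₁ = nRT₁/P₁ = 2.858 L.
P constant ⇒ V ∝ T: P₂ = P₁; V₂ = V₁·(T₂/T₁) = 5.272 L.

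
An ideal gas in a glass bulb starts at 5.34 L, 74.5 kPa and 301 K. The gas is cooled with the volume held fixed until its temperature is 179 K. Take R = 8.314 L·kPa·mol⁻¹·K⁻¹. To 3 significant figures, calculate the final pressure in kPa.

V constant ⇒ P ∝ T: V₂ = V₁; P₂ = P₁·(T₂/T₁) = 44.30 kPa.

P₂ ≈ 44.3 kPa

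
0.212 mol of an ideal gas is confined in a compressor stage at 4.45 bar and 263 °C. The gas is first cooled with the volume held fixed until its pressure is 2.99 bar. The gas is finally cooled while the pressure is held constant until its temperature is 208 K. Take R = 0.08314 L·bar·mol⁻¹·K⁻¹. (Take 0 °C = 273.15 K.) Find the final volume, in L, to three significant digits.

V₃ ≈ 1.23 L

Convert: T₁ = 536.1 K.
From PV = nRT: V₁ = nRT₁/P₁ = 2.124 L.
Isochoric, so P/T is constant: V₂ = V₁; T₂ = T₁·(P₂/P₁) = 360.2 K.
P constant ⇒ V ∝ T: P₃ = P₂; V₃ = V₂·(T₃/T₂) = 1.226 L.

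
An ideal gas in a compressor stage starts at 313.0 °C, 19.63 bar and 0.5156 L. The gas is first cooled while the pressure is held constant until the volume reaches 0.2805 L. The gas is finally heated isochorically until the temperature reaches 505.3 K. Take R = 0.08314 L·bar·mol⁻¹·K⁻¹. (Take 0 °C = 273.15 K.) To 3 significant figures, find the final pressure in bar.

Convert: T₁ = 586.1 K.
Isobaric, so V/T is constant: P₂ = P₁; T₂ = T₁·(V₂/V₁) = 318.9 K.
V constant ⇒ P ∝ T: V₃ = V₂; P₃ = P₂·(T₃/T₂) = 31.11 bar.

P₃ ≈ 31.1 bar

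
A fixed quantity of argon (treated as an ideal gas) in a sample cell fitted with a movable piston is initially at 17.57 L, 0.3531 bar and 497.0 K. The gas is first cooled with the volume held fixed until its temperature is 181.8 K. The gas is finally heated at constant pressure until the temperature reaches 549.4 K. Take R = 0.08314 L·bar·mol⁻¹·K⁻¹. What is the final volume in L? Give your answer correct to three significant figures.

V₃ ≈ 53.1 L

Isochoric, so P/T is constant: V₂ = V₁; P₂ = P₁·(T₂/T₁) = 0.1292 bar.
Isobaric, so V/T is constant: P₃ = P₂; V₃ = V₂·(T₃/T₂) = 53.10 L.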